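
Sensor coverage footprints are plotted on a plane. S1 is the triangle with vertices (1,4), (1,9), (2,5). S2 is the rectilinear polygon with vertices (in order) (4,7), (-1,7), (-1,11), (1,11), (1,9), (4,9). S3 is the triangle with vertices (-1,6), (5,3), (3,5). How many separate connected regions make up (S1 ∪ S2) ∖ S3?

(S1 ∪ S2) ∖ S3 splits into 2 disjoint pieces (area 15.1333, area 0.3333).

2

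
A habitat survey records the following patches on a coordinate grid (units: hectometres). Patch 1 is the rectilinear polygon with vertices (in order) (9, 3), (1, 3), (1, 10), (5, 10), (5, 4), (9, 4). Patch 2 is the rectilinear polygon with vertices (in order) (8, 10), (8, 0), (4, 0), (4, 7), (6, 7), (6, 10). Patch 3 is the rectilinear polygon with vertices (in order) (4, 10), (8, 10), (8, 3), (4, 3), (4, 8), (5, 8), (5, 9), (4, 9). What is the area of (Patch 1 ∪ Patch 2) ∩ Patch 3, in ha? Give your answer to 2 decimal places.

24.00

|Patch 1 ∪ Patch 2| = 59.
|(Patch 1 ∪ Patch 2) ∩ Patch 3| = 24.00.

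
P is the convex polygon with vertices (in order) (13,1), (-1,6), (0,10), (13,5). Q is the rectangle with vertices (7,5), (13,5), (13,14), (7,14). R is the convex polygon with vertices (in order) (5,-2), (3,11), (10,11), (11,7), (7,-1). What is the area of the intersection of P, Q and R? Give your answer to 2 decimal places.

5.47

The intersection is the polygon with vertices (7,5), (7,7.308), (10.484,5.968), (10,5).
By the shoelace formula its area is 5.47.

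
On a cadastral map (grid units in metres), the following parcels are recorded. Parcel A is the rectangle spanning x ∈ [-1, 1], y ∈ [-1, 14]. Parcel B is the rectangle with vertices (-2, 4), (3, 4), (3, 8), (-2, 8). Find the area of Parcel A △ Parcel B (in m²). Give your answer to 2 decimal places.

|Parcel A∩Parcel B|: x∈[-1,1], y∈[4,8] → 2·4 = 8.
|Parcel A △ Parcel B| = |Parcel A| + |Parcel B| − 2·|Parcel A∩Parcel B| = 30 + 20 − 16 = 34.00.

34.00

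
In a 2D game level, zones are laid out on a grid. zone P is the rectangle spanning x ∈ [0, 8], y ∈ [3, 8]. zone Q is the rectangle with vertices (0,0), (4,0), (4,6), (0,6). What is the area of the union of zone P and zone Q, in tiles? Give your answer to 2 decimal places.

By inclusion–exclusion:
Individual areas: |zone P| = 40, |zone Q| = 24.
|zone P∩zone Q|: x∈[0,4], y∈[3,6] → 4·3 = 12.
|zone P ∪ zone Q| = 64 − 12 = 52.00.

52.00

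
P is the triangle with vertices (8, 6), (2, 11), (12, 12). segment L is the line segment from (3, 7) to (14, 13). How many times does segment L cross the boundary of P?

The segment meets the boundary at (11.905,11.857), (5.297,8.253).

2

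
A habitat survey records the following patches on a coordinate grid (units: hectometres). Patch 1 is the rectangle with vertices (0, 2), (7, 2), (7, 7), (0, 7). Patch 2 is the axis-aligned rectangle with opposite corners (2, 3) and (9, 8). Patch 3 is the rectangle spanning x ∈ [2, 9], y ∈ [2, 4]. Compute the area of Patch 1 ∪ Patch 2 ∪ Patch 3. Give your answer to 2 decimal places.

By inclusion–exclusion:
Individual areas: |Patch 1| = 35, |Patch 2| = 35, |Patch 3| = 14.
|Patch 1∩Patch 2|: x∈[2,7], y∈[3,7] → 5·4 = 20.
|Patch 1∩Patch 3|: x∈[2,7], y∈[2,4] → 5·2 = 10.
|Patch 2∩Patch 3|: x∈[2,9], y∈[3,4] → 7·1 = 7.
|Patch 1∩Patch 2∩Patch 3| = 5.
|Patch 1 ∪ Patch 2 ∪ Patch 3| = 84 − 37 + 5 = 52.00.

52.00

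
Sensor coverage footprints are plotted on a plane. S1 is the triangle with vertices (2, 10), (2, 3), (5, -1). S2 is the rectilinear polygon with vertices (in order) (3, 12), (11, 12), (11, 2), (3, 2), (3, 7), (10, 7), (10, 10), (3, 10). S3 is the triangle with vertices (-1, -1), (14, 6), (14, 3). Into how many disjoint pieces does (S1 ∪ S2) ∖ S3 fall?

(S1 ∪ S2) ∖ S3 splits into 3 disjoint pieces (area 0.4746, area 58.4671, area 0.075).

3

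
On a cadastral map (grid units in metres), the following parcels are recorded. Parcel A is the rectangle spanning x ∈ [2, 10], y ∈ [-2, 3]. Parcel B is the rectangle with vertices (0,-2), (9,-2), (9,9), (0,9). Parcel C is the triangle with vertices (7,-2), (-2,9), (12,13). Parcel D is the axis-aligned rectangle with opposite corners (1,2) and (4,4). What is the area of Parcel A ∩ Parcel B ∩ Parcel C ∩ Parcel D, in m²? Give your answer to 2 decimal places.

0.68

The intersection is the polygon with vertices (2.909,3), (4,3), (4,2), (3.727,2).
By the shoelace formula its area is 0.68.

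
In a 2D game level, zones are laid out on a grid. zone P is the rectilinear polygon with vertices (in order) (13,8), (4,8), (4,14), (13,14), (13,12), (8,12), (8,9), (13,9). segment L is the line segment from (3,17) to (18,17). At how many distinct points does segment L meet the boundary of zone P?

The segment lies entirely outside zone P and never meets its boundary.

0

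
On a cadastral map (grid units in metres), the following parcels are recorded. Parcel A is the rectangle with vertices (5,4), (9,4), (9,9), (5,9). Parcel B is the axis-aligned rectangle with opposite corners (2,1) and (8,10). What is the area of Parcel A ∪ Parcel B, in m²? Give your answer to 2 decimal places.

59.00

By inclusion–exclusion:
Individual areas: |Parcel A| = 20, |Parcel B| = 54.
|Parcel A∩Parcel B|: x∈[5,8], y∈[4,9] → 3·5 = 15.
|Parcel A ∪ Parcel B| = 74 − 15 = 59.00.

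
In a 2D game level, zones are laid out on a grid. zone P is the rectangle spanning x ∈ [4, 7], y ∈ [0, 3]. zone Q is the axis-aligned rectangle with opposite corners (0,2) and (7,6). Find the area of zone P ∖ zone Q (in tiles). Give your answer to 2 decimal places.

6.00

|zone P∩zone Q|: x∈[4,7], y∈[2,3] → 3·1 = 3.
|zone P| = 9.
|zone P ∖ zone Q| = |zone P| − |zone P∩zone Q| = 9 − 3 = 6.00.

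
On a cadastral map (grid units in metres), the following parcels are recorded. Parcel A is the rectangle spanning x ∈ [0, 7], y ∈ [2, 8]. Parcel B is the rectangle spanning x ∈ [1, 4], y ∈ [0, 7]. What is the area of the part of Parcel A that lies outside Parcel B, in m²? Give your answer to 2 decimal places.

27.00

|Parcel A∩Parcel B|: x∈[1,4], y∈[2,7] → 3·5 = 15.
|Parcel A| = 42.
|Parcel A ∖ Parcel B| = |Parcel A| − |Parcel A∩Parcel B| = 42 − 15 = 27.00.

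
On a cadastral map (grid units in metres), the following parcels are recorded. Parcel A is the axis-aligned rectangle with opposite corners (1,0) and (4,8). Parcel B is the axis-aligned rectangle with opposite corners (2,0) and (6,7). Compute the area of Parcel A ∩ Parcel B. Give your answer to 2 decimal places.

14.00

|Parcel A∩Parcel B|: x∈[2,4], y∈[0,7] → 2·7 = 14.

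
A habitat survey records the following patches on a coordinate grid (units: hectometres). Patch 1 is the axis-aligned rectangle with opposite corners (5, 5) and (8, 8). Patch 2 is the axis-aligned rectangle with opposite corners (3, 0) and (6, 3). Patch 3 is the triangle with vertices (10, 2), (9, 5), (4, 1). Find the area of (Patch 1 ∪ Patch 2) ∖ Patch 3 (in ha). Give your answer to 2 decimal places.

|Patch 1 ∪ Patch 2| = 18.
|(Patch 1 ∪ Patch 2) ∩ Patch 3| = 1.2667.
|(Patch 1 ∪ Patch 2) ∖ Patch 3| = 18 − 1.2667 = 16.73.

16.73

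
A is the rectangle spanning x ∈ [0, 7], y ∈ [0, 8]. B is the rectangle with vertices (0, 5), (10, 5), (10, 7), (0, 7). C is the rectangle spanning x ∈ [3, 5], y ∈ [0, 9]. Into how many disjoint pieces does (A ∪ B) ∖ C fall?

2

(A ∪ B) ∖ C splits into 2 disjoint pieces (area 22, area 24).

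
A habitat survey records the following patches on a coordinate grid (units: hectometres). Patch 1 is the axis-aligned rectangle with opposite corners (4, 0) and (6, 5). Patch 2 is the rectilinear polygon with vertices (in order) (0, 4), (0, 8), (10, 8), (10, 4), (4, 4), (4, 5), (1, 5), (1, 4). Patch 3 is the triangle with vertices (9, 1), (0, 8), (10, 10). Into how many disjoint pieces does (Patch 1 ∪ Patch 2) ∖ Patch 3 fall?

(Patch 1 ∪ Patch 2) ∖ Patch 3 splits into 3 disjoint pieces (area 8.2222, area 6.7857, area 1.7778).

3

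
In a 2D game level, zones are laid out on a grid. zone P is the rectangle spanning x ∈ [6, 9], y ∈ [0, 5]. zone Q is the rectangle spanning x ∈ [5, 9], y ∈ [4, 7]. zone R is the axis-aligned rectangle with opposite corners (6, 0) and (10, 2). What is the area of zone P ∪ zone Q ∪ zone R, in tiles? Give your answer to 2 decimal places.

By inclusion–exclusion:
Individual areas: |zone P| = 15, |zone Q| = 12, |zone R| = 8.
|zone P∩zone Q|: x∈[6,9], y∈[4,5] → 3·1 = 3.
|zone P∩zone R|: x∈[6,9], y∈[0,2] → 3·2 = 6.
|zone Q∩zone R| = 0 (no overlap).
|zone P∩zone Q∩zone R| = 0.
|zone P ∪ zone Q ∪ zone R| = 35 − 9 + 0 = 26.00.

26.00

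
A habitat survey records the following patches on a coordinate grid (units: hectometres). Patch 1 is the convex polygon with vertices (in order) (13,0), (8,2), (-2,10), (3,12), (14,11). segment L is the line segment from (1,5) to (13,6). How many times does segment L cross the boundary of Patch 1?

1

The segment meets the boundary at (3.943,5.245).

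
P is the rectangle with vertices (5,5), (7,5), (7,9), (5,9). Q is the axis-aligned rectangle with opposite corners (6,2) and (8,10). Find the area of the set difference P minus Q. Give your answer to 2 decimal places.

4.00

|P∩Q|: x∈[6,7], y∈[5,9] → 1·4 = 4.
|P| = 8.
|P ∖ Q| = |P| − |P∩Q| = 8 − 4 = 4.00.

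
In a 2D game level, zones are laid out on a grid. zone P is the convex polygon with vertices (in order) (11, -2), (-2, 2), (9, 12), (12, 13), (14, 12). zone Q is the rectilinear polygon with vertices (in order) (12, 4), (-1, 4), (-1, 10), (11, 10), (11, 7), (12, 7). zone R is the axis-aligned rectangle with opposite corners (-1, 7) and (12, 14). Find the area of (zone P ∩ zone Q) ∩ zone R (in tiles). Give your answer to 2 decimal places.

17.55

|zone P ∩ zone Q| = 48.
|(zone P ∩ zone Q) ∩ zone R| = 17.55.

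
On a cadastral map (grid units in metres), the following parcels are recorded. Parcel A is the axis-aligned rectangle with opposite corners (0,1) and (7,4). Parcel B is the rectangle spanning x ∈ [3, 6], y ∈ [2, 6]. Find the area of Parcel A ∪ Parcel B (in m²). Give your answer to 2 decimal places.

27.00

By inclusion–exclusion:
Individual areas: |Parcel A| = 21, |Parcel B| = 12.
|Parcel A∩Parcel B|: x∈[3,6], y∈[2,4] → 3·2 = 6.
|Parcel A ∪ Parcel B| = 33 − 6 = 27.00.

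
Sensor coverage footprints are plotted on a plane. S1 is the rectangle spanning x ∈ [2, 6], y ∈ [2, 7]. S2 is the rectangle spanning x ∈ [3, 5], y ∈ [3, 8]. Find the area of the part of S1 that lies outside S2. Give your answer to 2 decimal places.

12.00

|S1∩S2|: x∈[3,5], y∈[3,7] → 2·4 = 8.
|S1| = 20.
|S1 ∖ S2| = |S1| − |S1∩S2| = 20 − 8 = 12.00.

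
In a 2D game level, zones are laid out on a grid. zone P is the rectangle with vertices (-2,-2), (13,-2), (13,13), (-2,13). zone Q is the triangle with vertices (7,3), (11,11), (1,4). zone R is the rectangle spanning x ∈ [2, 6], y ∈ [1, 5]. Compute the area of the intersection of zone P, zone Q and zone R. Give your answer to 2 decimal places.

5.94

The intersection is the polygon with vertices (2.429,5), (6,5), (6,3.167), (2,3.833), (2,4.7).
By the shoelace formula its area is 5.94.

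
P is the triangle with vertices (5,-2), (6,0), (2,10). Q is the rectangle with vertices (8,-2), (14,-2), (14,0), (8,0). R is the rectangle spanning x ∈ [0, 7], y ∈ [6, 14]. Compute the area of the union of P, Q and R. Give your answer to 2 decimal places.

By inclusion–exclusion:
Individual areas: |P| = 9, |Q| = 12, |R| = 56.
|P∩Q| = 0.
|P∩R| = 1.2.
|Q∩R| = 0 (no overlap).
|P∩Q∩R| = 0.
|P ∪ Q ∪ R| = 77 − 1.2 + 0 = 75.80.

75.80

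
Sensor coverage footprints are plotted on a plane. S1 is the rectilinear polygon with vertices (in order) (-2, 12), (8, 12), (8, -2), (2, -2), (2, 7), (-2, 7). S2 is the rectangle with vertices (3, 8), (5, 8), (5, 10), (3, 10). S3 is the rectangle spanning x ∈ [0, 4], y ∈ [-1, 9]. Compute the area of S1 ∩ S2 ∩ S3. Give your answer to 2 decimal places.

1.00

The intersection is the polygon with vertices (3,9), (4,9), (4,8), (3,8).
By the shoelace formula its area is 1.00.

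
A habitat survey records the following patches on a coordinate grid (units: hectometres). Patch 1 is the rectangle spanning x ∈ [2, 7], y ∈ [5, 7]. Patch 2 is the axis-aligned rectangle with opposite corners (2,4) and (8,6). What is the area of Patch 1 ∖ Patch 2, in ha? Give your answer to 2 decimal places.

|Patch 1∩Patch 2|: x∈[2,7], y∈[5,6] → 5·1 = 5.
|Patch 1| = 10.
|Patch 1 ∖ Patch 2| = |Patch 1| − |Patch 1∩Patch 2| = 10 − 5 = 5.00.

5.00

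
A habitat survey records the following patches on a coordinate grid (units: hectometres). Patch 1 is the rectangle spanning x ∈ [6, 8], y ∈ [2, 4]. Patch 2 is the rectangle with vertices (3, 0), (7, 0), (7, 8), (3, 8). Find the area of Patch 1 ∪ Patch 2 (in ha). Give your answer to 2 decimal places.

By inclusion–exclusion:
Individual areas: |Patch 1| = 4, |Patch 2| = 32.
|Patch 1∩Patch 2|: x∈[6,7], y∈[2,4] → 1·2 = 2.
|Patch 1 ∪ Patch 2| = 36 − 2 = 34.00.

34.00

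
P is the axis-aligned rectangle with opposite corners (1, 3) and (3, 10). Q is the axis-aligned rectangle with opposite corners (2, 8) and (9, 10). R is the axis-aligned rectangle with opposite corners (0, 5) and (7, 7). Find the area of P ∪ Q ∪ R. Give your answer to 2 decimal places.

By inclusion–exclusion:
Individual areas: |P| = 14, |Q| = 14, |R| = 14.
|P∩Q|: x∈[2,3], y∈[8,10] → 1·2 = 2.
|P∩R|: x∈[1,3], y∈[5,7] → 2·2 = 4.
|Q∩R| = 0 (no overlap).
|P∩Q∩R| = 0.
|P ∪ Q ∪ R| = 42 − 6 + 0 = 36.00.

36.00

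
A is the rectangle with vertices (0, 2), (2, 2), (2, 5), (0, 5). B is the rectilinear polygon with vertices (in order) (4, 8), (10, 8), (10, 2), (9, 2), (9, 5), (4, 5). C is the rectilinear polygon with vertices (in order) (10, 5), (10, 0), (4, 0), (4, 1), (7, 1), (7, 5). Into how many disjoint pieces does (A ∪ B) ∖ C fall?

2

(A ∪ B) ∖ C splits into 2 disjoint pieces (area 6, area 18).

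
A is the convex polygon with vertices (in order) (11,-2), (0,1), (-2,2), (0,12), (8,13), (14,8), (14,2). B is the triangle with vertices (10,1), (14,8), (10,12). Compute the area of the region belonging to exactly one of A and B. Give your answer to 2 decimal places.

160.17

|A| = 179.5, |B| = 22, |A∩B| = 20.6667.
|A △ B| = |A| + |B| − 2·|A∩B| = 179.5 + 22 − 41.3333 = 160.17.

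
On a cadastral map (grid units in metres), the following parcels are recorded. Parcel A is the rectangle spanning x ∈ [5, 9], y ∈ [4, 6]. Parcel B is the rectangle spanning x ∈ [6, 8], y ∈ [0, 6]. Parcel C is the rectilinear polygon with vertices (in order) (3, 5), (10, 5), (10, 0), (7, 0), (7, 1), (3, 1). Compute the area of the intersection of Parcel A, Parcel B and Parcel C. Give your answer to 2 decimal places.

The intersection is the polygon with vertices (8,4), (6,4), (6,5), (8,5).
By the shoelace formula its area is 2.00.

2.00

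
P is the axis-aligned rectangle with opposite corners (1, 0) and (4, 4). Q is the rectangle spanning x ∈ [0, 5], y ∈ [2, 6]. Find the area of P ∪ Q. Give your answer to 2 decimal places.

By inclusion–exclusion:
Individual areas: |P| = 12, |Q| = 20.
|P∩Q|: x∈[1,4], y∈[2,4] → 3·2 = 6.
|P ∪ Q| = 32 − 6 = 26.00.

26.00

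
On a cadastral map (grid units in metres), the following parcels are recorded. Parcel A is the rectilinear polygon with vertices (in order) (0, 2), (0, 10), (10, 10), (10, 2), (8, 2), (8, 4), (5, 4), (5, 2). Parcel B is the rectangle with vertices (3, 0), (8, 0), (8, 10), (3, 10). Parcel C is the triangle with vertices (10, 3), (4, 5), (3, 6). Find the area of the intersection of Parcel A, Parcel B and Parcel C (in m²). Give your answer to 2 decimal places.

1.67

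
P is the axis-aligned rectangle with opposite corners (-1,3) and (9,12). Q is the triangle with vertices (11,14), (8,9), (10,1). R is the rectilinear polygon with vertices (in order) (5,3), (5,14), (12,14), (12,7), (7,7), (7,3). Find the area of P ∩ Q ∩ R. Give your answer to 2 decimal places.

The intersection is the polygon with vertices (8,9), (9,10.667), (9,7), (8.5,7).
By the shoelace formula its area is 2.33.

2.33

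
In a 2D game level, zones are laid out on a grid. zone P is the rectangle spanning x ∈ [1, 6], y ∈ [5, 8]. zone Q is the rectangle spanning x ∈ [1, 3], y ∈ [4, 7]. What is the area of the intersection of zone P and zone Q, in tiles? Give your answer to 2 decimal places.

|zone P∩zone Q|: x∈[1,3], y∈[5,7] → 2·2 = 4.

4.00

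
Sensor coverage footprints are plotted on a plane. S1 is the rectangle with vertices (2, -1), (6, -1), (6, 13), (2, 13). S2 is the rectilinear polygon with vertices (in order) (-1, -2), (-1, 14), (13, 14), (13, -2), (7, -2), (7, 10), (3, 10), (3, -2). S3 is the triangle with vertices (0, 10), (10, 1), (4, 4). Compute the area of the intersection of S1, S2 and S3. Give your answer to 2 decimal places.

1.50

The intersection is the polygon with vertices (2,8.2), (3,7.3), (3,5.5), (2,7).
By the shoelace formula its area is 1.50.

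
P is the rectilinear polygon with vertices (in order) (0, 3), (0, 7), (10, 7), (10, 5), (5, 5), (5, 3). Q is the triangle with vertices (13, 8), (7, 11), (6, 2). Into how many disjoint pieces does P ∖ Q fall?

P ∖ Q splits into 2 disjoint pieces (area 22.8889, area 0.1071).

2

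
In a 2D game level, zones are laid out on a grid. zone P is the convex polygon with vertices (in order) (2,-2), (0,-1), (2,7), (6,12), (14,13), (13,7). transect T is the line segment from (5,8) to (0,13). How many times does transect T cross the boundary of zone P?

The segment meets the boundary at (3.778,9.222).

1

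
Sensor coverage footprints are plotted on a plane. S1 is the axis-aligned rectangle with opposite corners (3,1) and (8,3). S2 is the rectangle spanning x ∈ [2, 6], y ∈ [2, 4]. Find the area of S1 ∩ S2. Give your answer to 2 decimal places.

3.00

|S1∩S2|: x∈[3,6], y∈[2,3] → 3·1 = 3.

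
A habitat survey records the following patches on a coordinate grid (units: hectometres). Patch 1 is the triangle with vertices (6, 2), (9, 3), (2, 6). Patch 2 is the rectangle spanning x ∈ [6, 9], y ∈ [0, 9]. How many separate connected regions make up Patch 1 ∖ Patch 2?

1

Patch 1 ∖ Patch 2 is a single connected region.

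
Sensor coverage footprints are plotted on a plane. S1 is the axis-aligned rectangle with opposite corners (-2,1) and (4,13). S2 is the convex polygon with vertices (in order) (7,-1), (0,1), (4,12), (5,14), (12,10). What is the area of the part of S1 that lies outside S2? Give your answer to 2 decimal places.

50.00

|S1| = 72, |S1∩S2| = 22.
|S1 ∖ S2| = |S1| − |S1∩S2| = 72 − 22 = 50.00.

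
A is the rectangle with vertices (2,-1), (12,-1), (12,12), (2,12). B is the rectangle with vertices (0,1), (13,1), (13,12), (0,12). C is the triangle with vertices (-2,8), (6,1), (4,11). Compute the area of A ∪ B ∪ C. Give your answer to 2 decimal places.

By inclusion–exclusion:
Individual areas: |A| = 130, |B| = 143, |C| = 33.
|A∩B|: x∈[2,12], y∈[1,12] → 10·11 = 110.
|A∩C| = 22.
|B∩C| = 30.25.
|A∩B∩C| = 22.
|A ∪ B ∪ C| = 306 − 162.25 + 22 = 165.75.

165.75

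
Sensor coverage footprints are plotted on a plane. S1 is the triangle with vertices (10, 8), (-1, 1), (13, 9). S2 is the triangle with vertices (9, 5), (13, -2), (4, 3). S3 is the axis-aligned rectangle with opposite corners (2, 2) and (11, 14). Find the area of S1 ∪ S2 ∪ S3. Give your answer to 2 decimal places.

118.60

By inclusion–exclusion:
Individual areas: |S1| = 5, |S2| = 21.5, |S3| = 108.
|S1∩S2| = 0.
|S1∩S3| = 4.2316.
|S2∩S3| = 11.6714.
|S1∩S2∩S3| = 0.
|S1 ∪ S2 ∪ S3| = 134.5 − 15.903 + 0 = 118.60.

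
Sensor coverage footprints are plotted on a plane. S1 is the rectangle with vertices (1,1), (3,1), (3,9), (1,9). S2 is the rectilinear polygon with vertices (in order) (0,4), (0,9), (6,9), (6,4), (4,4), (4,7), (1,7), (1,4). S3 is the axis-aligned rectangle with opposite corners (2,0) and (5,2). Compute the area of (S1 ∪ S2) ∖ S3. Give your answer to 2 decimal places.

32.00

|S1 ∪ S2| = 33.
|(S1 ∪ S2) ∩ S3| = 1.
|(S1 ∪ S2) ∖ S3| = 33 − 1 = 32.00.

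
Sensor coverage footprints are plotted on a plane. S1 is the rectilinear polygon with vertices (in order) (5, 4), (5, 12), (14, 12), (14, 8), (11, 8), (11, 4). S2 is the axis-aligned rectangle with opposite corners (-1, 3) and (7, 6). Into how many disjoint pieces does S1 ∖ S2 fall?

1

S1 ∖ S2 is a single connected region.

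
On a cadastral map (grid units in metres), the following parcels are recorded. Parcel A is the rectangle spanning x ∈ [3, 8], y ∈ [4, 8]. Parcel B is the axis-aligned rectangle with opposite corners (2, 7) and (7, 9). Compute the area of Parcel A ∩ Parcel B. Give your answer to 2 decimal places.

4.00

|Parcel A∩Parcel B|: x∈[3,7], y∈[7,8] → 4·1 = 4.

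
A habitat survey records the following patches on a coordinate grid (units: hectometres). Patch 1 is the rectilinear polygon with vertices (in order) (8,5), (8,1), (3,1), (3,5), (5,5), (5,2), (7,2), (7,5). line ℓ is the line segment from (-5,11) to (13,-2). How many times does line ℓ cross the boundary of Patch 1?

4

The segment meets the boundary at (8,1.611), (7,2.333), (5,3.778), (3.308,5).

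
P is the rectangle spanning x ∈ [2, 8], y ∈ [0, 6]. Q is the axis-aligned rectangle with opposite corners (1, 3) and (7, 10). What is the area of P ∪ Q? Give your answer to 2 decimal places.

By inclusion–exclusion:
Individual areas: |P| = 36, |Q| = 42.
|P∩Q|: x∈[2,7], y∈[3,6] → 5·3 = 15.
|P ∪ Q| = 78 − 15 = 63.00.

63.00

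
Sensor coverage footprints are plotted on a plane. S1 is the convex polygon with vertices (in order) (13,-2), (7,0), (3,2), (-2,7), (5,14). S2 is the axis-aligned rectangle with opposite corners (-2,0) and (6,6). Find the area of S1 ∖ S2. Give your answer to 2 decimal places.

|S1| = 101, |S1∩S2| = 22.25.
|S1 ∖ S2| = |S1| − |S1∩S2| = 101 − 22.25 = 78.75.

78.75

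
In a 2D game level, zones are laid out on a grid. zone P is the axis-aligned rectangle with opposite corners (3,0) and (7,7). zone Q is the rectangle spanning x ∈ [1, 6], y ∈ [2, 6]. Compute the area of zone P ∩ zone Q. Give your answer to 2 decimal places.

|zone P∩zone Q|: x∈[3,6], y∈[2,6] → 3·4 = 12.

12.00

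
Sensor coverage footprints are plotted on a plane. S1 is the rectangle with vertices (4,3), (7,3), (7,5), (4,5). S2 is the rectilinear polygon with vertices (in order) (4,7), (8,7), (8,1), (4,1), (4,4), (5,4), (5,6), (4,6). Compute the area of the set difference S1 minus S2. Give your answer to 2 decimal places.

1.00

|S1| = 6, |S1∩S2| = 5.
|S1 ∖ S2| = |S1| − |S1∩S2| = 6 − 5 = 1.00.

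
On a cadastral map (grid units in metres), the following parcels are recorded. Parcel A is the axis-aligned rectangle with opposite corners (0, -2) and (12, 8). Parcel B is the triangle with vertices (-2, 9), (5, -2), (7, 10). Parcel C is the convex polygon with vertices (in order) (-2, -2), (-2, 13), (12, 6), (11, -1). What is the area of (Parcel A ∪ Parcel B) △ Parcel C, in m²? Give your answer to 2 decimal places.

48.72

|Parcel A ∪ Parcel B| = 134.3095.
|(Parcel A ∪ Parcel B) ∩ Parcel C| = 117.7955.
|(Parcel A ∪ Parcel B) △ Parcel C| = 134.3095 + 150 − 235.5911 = 48.72.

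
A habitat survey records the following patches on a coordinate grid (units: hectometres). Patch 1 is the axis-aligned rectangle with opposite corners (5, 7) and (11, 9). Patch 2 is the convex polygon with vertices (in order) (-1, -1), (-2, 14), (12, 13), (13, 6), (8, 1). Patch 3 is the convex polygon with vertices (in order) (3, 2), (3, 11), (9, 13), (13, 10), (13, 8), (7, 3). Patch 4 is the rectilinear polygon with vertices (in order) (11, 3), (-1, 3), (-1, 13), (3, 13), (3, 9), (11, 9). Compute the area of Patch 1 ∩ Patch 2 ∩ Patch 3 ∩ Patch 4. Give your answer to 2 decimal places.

12.00

The intersection is the polygon with vertices (11,9), (11,7), (5,7), (5,9).
By the shoelace formula its area is 12.00.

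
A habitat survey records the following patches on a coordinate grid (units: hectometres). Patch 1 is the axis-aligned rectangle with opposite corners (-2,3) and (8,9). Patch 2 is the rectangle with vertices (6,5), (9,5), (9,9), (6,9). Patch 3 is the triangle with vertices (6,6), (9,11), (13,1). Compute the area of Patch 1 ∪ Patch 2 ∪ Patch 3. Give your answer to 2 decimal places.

By inclusion–exclusion:
Individual areas: |Patch 1| = 60, |Patch 2| = 12, |Patch 3| = 25.
|Patch 1∩Patch 2|: x∈[6,8], y∈[5,9] → 2·4 = 8.
|Patch 1∩Patch 3| = 4.7286.
|Patch 2∩Patch 3| = 8.6.
|Patch 1∩Patch 2∩Patch 3| = 4.6.
|Patch 1 ∪ Patch 2 ∪ Patch 3| = 97 − 21.3286 + 4.6 = 80.27.

80.27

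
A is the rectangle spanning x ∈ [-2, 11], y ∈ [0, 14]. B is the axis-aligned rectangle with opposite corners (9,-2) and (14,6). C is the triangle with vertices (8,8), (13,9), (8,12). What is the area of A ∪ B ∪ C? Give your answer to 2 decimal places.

211.60

By inclusion–exclusion:
Individual areas: |A| = 182, |B| = 40, |C| = 10.
|A∩B|: x∈[9,11], y∈[0,6] → 2·6 = 12.
|A∩C| = 8.4.
|B∩C| = 0.
|A∩B∩C| = 0.
|A ∪ B ∪ C| = 232 − 20.4 + 0 = 211.60.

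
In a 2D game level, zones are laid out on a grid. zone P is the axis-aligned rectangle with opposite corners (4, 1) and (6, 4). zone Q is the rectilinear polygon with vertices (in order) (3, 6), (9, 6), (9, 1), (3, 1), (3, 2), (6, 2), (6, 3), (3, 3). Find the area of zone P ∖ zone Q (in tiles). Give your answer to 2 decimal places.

|zone P| = 6, |zone P∩zone Q| = 4.
|zone P ∖ zone Q| = |zone P| − |zone P∩zone Q| = 6 − 4 = 2.00.

2.00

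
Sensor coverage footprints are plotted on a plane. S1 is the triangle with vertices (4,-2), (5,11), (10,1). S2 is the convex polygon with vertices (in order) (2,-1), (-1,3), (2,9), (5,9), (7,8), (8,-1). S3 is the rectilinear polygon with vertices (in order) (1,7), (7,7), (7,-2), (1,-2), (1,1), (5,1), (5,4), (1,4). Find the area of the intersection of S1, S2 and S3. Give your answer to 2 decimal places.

18.71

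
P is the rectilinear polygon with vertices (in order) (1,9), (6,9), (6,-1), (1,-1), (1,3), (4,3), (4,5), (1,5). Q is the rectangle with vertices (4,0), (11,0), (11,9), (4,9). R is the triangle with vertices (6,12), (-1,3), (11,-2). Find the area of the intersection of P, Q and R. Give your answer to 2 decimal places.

17.00

The intersection is the polygon with vertices (6,0.083), (4,0.917), (4,3), (4,5), (4,9), (6,9).
By the shoelace formula its area is 17.00.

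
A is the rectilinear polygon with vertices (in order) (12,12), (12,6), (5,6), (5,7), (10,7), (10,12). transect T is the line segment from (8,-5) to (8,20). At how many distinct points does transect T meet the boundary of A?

2

The segment meets the boundary at (8,6), (8,7).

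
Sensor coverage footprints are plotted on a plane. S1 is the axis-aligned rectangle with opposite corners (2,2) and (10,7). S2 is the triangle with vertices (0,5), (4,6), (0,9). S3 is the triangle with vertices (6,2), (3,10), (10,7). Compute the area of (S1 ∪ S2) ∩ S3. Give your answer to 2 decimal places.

14.69

The region (S1 ∪ S2) ∩ S3 is the polygon with vertices (10,7), (6,2), (4.125,7).
By the shoelace formula its area is 14.69.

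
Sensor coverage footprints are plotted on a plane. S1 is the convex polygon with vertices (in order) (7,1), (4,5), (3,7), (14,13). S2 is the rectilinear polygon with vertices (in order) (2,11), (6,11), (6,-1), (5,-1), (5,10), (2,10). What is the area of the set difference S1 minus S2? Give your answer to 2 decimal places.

40.64

|S1| = 46, |S1∩S2| = 5.3636.
|S1 ∖ S2| = |S1| − |S1∩S2| = 46 − 5.3636 = 40.64.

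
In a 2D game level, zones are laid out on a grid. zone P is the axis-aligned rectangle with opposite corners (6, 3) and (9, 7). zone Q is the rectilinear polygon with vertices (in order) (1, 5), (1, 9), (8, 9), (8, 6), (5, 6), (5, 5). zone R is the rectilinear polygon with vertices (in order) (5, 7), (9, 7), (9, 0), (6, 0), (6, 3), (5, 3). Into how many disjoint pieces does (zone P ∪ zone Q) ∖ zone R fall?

1

(zone P ∪ zone Q) ∖ zone R is a single connected region.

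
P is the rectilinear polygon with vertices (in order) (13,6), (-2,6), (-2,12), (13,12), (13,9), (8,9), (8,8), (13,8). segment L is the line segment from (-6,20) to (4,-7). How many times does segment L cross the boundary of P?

2

The segment meets the boundary at (-0.815,6), (-2,9.2).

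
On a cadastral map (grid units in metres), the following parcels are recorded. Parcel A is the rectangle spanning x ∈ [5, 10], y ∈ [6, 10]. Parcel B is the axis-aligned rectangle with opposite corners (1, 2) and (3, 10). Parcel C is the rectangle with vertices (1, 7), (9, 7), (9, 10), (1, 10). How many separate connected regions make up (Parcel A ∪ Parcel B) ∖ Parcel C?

(Parcel A ∪ Parcel B) ∖ Parcel C splits into 2 disjoint pieces (area 8, area 10).

2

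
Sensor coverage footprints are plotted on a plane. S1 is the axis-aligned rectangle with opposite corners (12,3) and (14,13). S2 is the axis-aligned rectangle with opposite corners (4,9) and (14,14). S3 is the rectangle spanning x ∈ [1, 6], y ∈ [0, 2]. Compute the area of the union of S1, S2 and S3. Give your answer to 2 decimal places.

By inclusion–exclusion:
Individual areas: |S1| = 20, |S2| = 50, |S3| = 10.
|S1∩S2|: x∈[12,14], y∈[9,13] → 2·4 = 8.
|S1∩S3| = 0 (no overlap).
|S2∩S3| = 0 (no overlap).
|S1∩S2∩S3| = 0.
|S1 ∪ S2 ∪ S3| = 80 − 8 + 0 = 72.00.

72.00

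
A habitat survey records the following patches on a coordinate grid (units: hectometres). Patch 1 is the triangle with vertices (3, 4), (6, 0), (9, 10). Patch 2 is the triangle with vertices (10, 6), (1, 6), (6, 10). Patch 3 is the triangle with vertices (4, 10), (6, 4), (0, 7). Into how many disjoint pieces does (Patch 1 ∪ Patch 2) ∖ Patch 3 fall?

(Patch 1 ∪ Patch 2) ∖ Patch 3 splits into 2 disjoint pieces (area 26.8484, area 0.1538).

2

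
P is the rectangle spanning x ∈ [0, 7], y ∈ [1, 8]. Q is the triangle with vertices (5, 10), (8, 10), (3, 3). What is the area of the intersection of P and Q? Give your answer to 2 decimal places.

The intersection is the polygon with vertices (6.571,8), (3,3), (4.429,8).
By the shoelace formula its area is 5.36.

5.36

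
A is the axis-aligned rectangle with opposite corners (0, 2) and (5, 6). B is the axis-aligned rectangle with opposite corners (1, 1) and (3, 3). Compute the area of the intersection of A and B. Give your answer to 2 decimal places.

|A∩B|: x∈[1,3], y∈[2,3] → 2·1 = 2.

2.00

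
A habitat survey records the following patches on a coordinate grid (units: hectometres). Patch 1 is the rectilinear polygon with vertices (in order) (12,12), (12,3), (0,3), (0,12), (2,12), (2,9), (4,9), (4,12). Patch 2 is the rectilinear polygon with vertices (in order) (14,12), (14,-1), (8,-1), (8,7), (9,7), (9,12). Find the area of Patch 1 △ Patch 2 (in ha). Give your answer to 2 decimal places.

113.00

|Patch 1| = 102, |Patch 2| = 73, |Patch 1∩Patch 2| = 31.
|Patch 1 △ Patch 2| = |Patch 1| + |Patch 2| − 2·|Patch 1∩Patch 2| = 102 + 73 − 62 = 113.00.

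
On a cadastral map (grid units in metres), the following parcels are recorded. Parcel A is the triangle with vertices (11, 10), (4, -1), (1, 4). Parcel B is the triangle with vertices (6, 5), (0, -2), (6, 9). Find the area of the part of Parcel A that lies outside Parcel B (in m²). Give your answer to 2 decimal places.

|Parcel A| = 34, |Parcel A∩Parcel B| = 8.4027.
|Parcel A ∖ Parcel B| = |Parcel A| − |Parcel A∩Parcel B| = 34 − 8.4027 = 25.60.

25.60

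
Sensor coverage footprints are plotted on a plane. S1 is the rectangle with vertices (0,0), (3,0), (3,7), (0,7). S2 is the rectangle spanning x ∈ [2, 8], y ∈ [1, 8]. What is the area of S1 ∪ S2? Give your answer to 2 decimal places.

By inclusion–exclusion:
Individual areas: |S1| = 21, |S2| = 42.
|S1∩S2|: x∈[2,3], y∈[1,7] → 1·6 = 6.
|S1 ∪ S2| = 63 − 6 = 57.00.

57.00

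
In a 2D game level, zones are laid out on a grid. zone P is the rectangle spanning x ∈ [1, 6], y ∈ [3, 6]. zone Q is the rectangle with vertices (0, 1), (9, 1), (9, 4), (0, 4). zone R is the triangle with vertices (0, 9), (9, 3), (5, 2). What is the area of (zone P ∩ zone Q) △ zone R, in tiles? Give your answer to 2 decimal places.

17.36

|zone P ∩ zone Q| = 5.
|(zone P ∩ zone Q) ∩ zone R| = 2.0714.
|(zone P ∩ zone Q) △ zone R| = 5 + 16.5 − 4.1429 = 17.36.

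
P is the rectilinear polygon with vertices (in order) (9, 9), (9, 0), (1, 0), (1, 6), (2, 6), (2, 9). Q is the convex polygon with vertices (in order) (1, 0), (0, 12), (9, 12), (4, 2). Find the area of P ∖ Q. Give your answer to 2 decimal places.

35.75

|P| = 69, |P∩Q| = 33.25.
|P ∖ Q| = |P| − |P∩Q| = 69 − 33.25 = 35.75.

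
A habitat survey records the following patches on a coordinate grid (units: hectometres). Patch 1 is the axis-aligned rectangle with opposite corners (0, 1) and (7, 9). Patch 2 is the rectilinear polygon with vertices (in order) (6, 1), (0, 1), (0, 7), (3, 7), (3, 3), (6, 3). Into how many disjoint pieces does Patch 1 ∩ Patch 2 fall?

Patch 1 ∩ Patch 2 is a single connected region.

1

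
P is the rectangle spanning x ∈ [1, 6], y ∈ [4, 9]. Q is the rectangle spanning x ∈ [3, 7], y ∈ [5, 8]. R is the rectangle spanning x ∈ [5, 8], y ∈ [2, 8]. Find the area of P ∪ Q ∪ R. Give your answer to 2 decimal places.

By inclusion–exclusion:
Individual areas: |P| = 25, |Q| = 12, |R| = 18.
|P∩Q|: x∈[3,6], y∈[5,8] → 3·3 = 9.
|P∩R|: x∈[5,6], y∈[4,8] → 1·4 = 4.
|Q∩R|: x∈[5,7], y∈[5,8] → 2·3 = 6.
|P∩Q∩R| = 3.
|P ∪ Q ∪ R| = 55 − 19 + 3 = 39.00.

39.00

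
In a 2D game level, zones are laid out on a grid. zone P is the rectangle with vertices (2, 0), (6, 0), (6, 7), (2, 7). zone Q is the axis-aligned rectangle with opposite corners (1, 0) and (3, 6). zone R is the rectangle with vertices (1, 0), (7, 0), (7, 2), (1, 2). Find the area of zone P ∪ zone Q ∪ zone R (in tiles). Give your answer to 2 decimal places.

36.00

By inclusion–exclusion:
Individual areas: |zone P| = 28, |zone Q| = 12, |zone R| = 12.
|zone P∩zone Q|: x∈[2,3], y∈[0,6] → 1·6 = 6.
|zone P∩zone R|: x∈[2,6], y∈[0,2] → 4·2 = 8.
|zone Q∩zone R|: x∈[1,3], y∈[0,2] → 2·2 = 4.
|zone P∩zone Q∩zone R| = 2.
|zone P ∪ zone Q ∪ zone R| = 52 − 18 + 2 = 36.00.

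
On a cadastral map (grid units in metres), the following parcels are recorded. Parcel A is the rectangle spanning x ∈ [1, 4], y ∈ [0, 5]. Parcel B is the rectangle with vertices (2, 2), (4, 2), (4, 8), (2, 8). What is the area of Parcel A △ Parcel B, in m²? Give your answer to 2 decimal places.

|Parcel A∩Parcel B|: x∈[2,4], y∈[2,5] → 2·3 = 6.
|Parcel A △ Parcel B| = |Parcel A| + |Parcel B| − 2·|Parcel A∩Parcel B| = 15 + 12 − 12 = 15.00.

15.00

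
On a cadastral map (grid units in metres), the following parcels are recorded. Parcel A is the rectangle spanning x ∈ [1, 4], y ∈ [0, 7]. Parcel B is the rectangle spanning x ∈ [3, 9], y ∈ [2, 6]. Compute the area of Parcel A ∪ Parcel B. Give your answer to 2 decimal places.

By inclusion–exclusion:
Individual areas: |Parcel A| = 21, |Parcel B| = 24.
|Parcel A∩Parcel B|: x∈[3,4], y∈[2,6] → 1·4 = 4.
|Parcel A ∪ Parcel B| = 45 − 4 = 41.00.

41.00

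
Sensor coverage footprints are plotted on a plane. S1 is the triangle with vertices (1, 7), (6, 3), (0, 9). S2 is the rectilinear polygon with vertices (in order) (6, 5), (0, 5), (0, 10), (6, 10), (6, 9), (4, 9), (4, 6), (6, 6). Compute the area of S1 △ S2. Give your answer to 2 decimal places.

|S1| = 3, |S2| = 24, |S1∩S2| = 2.5.
|S1 △ S2| = |S1| + |S2| − 2·|S1∩S2| = 3 + 24 − 5 = 22.00.

22.00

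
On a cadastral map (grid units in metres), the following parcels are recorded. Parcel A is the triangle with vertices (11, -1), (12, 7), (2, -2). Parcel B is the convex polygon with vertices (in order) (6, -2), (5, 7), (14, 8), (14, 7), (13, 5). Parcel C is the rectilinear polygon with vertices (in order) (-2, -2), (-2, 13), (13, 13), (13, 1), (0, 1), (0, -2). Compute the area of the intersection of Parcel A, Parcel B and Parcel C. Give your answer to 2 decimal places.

14.81

The intersection is the polygon with vertices (11.571,3.571), (9,1), (5.667,1), (5.636,1.273), (12,7).
By the shoelace formula its area is 14.81.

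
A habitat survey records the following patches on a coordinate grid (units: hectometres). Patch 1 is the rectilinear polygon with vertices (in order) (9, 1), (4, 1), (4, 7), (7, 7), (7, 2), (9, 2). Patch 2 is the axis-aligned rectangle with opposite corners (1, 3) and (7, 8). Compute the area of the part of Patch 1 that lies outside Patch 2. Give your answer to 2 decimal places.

|Patch 1| = 20, |Patch 1∩Patch 2| = 12.
|Patch 1 ∖ Patch 2| = |Patch 1| − |Patch 1∩Patch 2| = 20 − 12 = 8.00.

8.00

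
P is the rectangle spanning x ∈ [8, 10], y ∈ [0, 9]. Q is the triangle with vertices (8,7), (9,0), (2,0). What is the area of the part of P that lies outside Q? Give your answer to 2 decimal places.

|P| = 18, |P∩Q| = 3.5.
|P ∖ Q| = |P| − |P∩Q| = 18 − 3.5 = 14.50.

14.50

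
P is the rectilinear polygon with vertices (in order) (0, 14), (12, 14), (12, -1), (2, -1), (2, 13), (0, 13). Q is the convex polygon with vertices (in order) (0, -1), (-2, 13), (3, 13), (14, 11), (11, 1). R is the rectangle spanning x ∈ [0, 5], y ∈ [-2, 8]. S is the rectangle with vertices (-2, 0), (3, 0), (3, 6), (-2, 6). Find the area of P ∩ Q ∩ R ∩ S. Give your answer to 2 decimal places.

The intersection is the polygon with vertices (2,6), (3,6), (3,0), (2,0).
By the shoelace formula its area is 6.00.

6.00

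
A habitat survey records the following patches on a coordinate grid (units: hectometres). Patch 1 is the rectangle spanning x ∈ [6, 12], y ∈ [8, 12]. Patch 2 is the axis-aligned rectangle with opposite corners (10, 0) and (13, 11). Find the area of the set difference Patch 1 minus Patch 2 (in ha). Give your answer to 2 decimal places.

18.00

|Patch 1∩Patch 2|: x∈[10,12], y∈[8,11] → 2·3 = 6.
|Patch 1| = 24.
|Patch 1 ∖ Patch 2| = |Patch 1| − |Patch 1∩Patch 2| = 24 − 6 = 18.00.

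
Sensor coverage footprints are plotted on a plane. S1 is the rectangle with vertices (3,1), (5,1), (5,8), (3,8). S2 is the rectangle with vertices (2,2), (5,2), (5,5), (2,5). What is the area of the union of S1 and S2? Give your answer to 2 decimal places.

By inclusion–exclusion:
Individual areas: |S1| = 14, |S2| = 9.
|S1∩S2|: x∈[3,5], y∈[2,5] → 2·3 = 6.
|S1 ∪ S2| = 23 − 6 = 17.00.

17.00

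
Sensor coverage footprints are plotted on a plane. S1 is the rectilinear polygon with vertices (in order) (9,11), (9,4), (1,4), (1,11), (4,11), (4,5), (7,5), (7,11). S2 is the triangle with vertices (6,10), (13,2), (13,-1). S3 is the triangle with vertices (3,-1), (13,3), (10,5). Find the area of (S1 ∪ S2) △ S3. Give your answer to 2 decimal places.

55.79

|S1 ∪ S2| = 46.7857.
|(S1 ∪ S2) ∩ S3| = 3.4969.
|(S1 ∪ S2) △ S3| = 46.7857 + 16 − 6.9938 = 55.79.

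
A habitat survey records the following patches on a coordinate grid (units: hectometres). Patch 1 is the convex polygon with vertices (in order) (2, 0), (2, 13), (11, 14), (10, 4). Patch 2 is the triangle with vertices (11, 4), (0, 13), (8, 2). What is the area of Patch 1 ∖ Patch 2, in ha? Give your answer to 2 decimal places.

|Patch 1| = 96.5, |Patch 1∩Patch 2| = 20.7415.
|Patch 1 ∖ Patch 2| = |Patch 1| − |Patch 1∩Patch 2| = 96.5 − 20.7415 = 75.76.

75.76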